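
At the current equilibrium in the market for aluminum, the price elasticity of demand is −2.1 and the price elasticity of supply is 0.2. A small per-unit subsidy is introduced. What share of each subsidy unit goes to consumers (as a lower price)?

For a small subsidy around the equilibrium, the benefit split depends on the relative slopes, which at a point are proportional to the elasticities.
Buyer share = εs/(εs + |εd|) = 0.2/(0.2 + 2.1) = 2/23; seller share = |εd|/(εs + |εd|) = 21/23.

Consumer share = 2/23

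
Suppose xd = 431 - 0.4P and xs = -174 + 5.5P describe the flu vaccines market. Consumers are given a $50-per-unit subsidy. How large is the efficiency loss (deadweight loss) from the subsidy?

Pre-subsidy: 431 - 0.4P = -174 + 5.5P gives P* = 6050/59, x* = 23009/59.
With the rebate, buyers effectively pay Pb = Ps − 50, where Ps is the price sellers receive.
Demand in terms of Ps becomes xd = 431 − 0.4(Ps − 50) = 451 - 0.4Ps. Setting this equal to supply: 451 - 0.4Ps = -174 + 5.5Ps, so Ps = 6250/59.
Buyers pay Pb = 6250/59 − 50 = 3300/59; x' = -174 + 5.5·(6250/59) = 24109/59.
The subsidy expands output by 24109/59 − 23009/59 = 1100/59 past the efficient level; on those units the gap between marginal cost and willingness to pay runs from 0 up to 50.
DWL = ½ × 50 × 1100/59 = 27500/59.

Deadweight loss = 27500/59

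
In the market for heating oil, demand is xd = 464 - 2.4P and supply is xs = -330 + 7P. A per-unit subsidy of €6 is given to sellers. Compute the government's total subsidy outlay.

Pre-subsidy: 464 - 2.4P = -330 + 7P gives P* = 3970/47, x* = 12280/47.
With the subsidy, sellers receive Ps = Pb + 6 for each unit, where Pb is the price buyers pay.
Supply in terms of Pb becomes xs = -330 + 7(Pb + 6) = -288 + 7Pb. Setting this equal to demand: 464 - 2.4Pb = -288 + 7Pb, so Pb = 80.
Sellers receive Ps = 80 + 6 = 86; x' = 464 − 2.4·80 = 272.
Government outlay = subsidy × quantity = 6 × 272 = 1632.

Government cost = €1632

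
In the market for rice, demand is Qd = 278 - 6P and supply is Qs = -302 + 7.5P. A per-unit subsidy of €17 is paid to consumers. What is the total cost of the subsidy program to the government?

Pre-subsidy: 278 - 6P = -302 + 7.5P gives P* = 1160/27, Q* = 182/9.
With the rebate, buyers effectively pay Pb = Ps − 17, where Ps is the price sellers receive.
Demand in terms of Ps becomes Qd = 278 − 6(Ps − 17) = 380 - 6Ps. Setting this equal to supply: 380 - 6Ps = -302 + 7.5Ps, so Ps = 1364/27.
Buyers pay Pb = 1364/27 − 17 = 905/27; Q' = -302 + 7.5·(1364/27) = 692/9.
Government outlay = subsidy × quantity = 17 × 692/9 = 11764/9.

Government cost = 11764/9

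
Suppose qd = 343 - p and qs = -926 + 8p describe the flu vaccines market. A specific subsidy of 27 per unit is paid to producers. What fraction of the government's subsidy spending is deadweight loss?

Pre-subsidy: 343 - p = -926 + 8p gives p* = 141, q* = 202.
With the subsidy, sellers receive ps = pb + 27 for each unit, where pb is the price buyers pay.
Supply in terms of pb becomes qs = -926 + 8(pb + 27) = -710 + 8pb. Setting this equal to demand: 343 - pb = -710 + 8pb, so pb = 117.
Sellers receive ps = 117 + 27 = 144; q' = 343 − 1·117 = 226.
ΔCS = ½(202 + 226)(141 − 117) = 5136; ΔPS = ½(202 + 226)(144 − 141) = 642.
Government spending = 27 × 226 = 6102.
DWL = ½ × 27 × (226 − 202) = 324; fraction = 324 / 6102 = 6/113.

DWL / government spending = 6/113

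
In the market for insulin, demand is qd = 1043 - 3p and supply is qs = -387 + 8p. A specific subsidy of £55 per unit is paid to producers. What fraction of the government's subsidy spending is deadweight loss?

DWL / government spending = 60/773

Pre-subsidy: 1043 - 3p = -387 + 8p gives p* = 130, q* = 653.
With the subsidy, sellers receive ps = pb + 55 for each unit, where pb is the price buyers pay.
Supply in terms of pb becomes qs = -387 + 8(pb + 55) = 53 + 8pb. Setting this equal to demand: 1043 - 3pb = 53 + 8pb, so pb = 90.
Sellers receive ps = 90 + 55 = 145; q' = 1043 − 3·90 = 773.
ΔCS = ½(653 + 773)(130 − 90) = 28520; ΔPS = ½(653 + 773)(145 − 130) = 10695.
Government spending = 55 × 773 = 42515.
DWL = ½ × 55 × (773 − 653) = 3300; fraction = 3300 / 42515 = 60/773.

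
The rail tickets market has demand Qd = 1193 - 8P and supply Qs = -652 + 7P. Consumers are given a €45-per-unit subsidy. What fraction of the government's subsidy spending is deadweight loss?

Pre-subsidy: 1193 - 8P = -652 + 7P gives P* = 123, Q* = 209.
With the rebate, buyers effectively pay Pb = Ps − 45, where Ps is the price sellers receive.
Demand in terms of Ps becomes Qd = 1193 − 8(Ps − 45) = 1553 - 8Ps. Setting this equal to supply: 1553 - 8Ps = -652 + 7Ps, so Ps = 147.
Buyers pay Pb = 147 − 45 = 102; Q' = -652 + 7·147 = 377.
ΔCS = ½(209 + 377)(123 − 102) = 6153; ΔPS = ½(209 + 377)(147 − 123) = 7032.
Government spending = 45 × 377 = 16965.
DWL = ½ × 45 × (377 − 209) = 3780; fraction = 3780 / 16965 = 84/377.

DWL / government spending = 84/377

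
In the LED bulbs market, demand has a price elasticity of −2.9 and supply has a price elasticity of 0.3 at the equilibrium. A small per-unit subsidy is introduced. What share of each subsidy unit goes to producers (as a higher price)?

For a small subsidy around the equilibrium, the benefit split depends on the relative slopes, which at a point are proportional to the elasticities.
Buyer share = εs/(εs + |εd|) = 0.3/(0.3 + 2.9) = 0.09375; seller share = |εd|/(εs + |εd|) = 0.90625.
So producers capture 0.90625 of the subsidy.

Producer share = 0.90625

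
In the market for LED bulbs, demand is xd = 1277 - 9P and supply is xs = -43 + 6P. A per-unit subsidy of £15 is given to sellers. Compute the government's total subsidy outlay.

Pre-subsidy: 1277 - 9P = -43 + 6P gives P* = 88, x* = 485.
With the subsidy, sellers receive Ps = Pb + 15 for each unit, where Pb is the price buyers pay.
Supply in terms of Pb becomes xs = -43 + 6(Pb + 15) = 47 + 6Pb. Setting this equal to demand: 1277 - 9Pb = 47 + 6Pb, so Pb = 82.
Sellers receive Ps = 82 + 15 = 97; x' = 1277 − 9·82 = 539.
Government outlay = subsidy × quantity = 15 × 539 = 8085.

Government cost = £8085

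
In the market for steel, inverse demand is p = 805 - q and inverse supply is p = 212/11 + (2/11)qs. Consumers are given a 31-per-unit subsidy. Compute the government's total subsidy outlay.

Government cost = 278504/13

Pre-subsidy: 805 - q = 212/11 + (2/11)q gives q* = 8643/13 and p* = 1822/13.
With the rebate, buyers effectively pay pb = ps − 31, where ps is the price sellers receive.
On the curves, pb = 805 - q and ps = 212/11 + (2/11)q; the wedge ps − pb = 31 gives 212/11 + (2/11)q − (805 - q) = 31, so q' = 8984/13.
Then pb = 805 − 1·(8984/13) = 1481/13 and ps = 212/11 + (2/11)·(8984/13) = 1884/13.
Government outlay = subsidy × quantity = 31 × 8984/13 = 278504/13.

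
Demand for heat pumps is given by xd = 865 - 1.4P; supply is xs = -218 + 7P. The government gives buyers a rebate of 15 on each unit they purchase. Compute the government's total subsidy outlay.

Government cost = 10530

Pre-subsidy: 865 - 1.4P = -218 + 7P gives P* = 1805/14, x* = 684.5.
With the rebate, buyers effectively pay Pb = Ps − 15, where Ps is the price sellers receive.
Demand in terms of Ps becomes xd = 865 − 1.4(Ps − 15) = 886 - 1.4Ps. Setting this equal to supply: 886 - 1.4Ps = -218 + 7Ps, so Ps = 920/7.
Buyers pay Pb = 920/7 − 15 = 815/7; x' = -218 + 7·(920/7) = 702.
Government outlay = subsidy × quantity = 15 × 702 = 10530.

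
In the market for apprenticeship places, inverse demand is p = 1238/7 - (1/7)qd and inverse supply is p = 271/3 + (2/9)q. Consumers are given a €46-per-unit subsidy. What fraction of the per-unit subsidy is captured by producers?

Producer share = 14/23

Pre-subsidy: 1238/7 - (1/7)q = 271/3 + (2/9)q gives q* = 237 and p* = 143.
With the rebate, buyers effectively pay pb = ps − 46, where ps is the price sellers receive.
On the curves, pb = 1238/7 - (1/7)q and ps = 271/3 + (2/9)q; the wedge ps − pb = 46 gives 271/3 + (2/9)q − (1238/7 - (1/7)q) = 46, so q' = 363.
Then pb = 1238/7 − (1/7)·363 = 125 and ps = 271/3 + (2/9)·363 = 171.
Buyers' price falls by p* − pb = 143 − 125 = 18; sellers' price rises by ps − p* = 171 − 143 = 28.
So producers capture 28/46 = 14/23 of each unit of subsidy.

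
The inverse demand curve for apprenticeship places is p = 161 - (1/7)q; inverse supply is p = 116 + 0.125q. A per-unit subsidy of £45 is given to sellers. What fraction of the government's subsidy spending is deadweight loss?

DWL / government spending = 0.25

Pre-subsidy: 161 - (1/7)q = 116 + 0.125q gives q* = 168 and p* = 137.
With the subsidy, sellers receive ps = pb + 45 for each unit, where pb is the price buyers pay.
On the curves, pb = 161 - (1/7)q and ps = 116 + 0.125q; the wedge ps − pb = 45 gives 116 + 0.125q − (161 - (1/7)q) = 45, so q' = 336.
Then pb = 161 − (1/7)·336 = 113 and ps = 116 + 0.125·336 = 158.
ΔCS = ½(168 + 336)(137 − 113) = 6048; ΔPS = ½(168 + 336)(158 − 137) = 5292.
Government spending = 45 × 336 = 15120.
DWL = ½ × 45 × (336 − 168) = 3780; fraction = 3780 / 15120 = 0.25.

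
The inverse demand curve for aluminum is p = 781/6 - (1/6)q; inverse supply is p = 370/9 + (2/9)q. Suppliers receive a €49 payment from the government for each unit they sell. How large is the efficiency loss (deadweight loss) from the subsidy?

Deadweight loss = €3087

Pre-subsidy: 781/6 - (1/6)q = 370/9 + (2/9)q gives q* = 229 and p* = 92.
With the subsidy, sellers receive ps = pb + 49 for each unit, where pb is the price buyers pay.
On the curves, pb = 781/6 - (1/6)q and ps = 370/9 + (2/9)q; the wedge ps − pb = 49 gives 370/9 + (2/9)q − (781/6 - (1/6)q) = 49, so q' = 355.
Then pb = 781/6 − (1/6)·355 = 71 and ps = 370/9 + (2/9)·355 = 120.
The subsidy expands output by 355 − 229 = 126 past the efficient level; on those units the gap between marginal cost and willingness to pay runs from 0 up to 49.
DWL = ½ × 49 × 126 = 3087.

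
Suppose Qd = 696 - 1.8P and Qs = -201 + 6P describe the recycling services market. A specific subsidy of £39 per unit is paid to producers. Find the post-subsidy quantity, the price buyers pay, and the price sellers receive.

Pre-subsidy: 696 - 1.8P = -201 + 6P gives P* = 115, Q* = 489.
With the subsidy, sellers receive Ps = Pb + 39 for each unit, where Pb is the price buyers pay.
Supply in terms of Pb becomes Qs = -201 + 6(Pb + 39) = 33 + 6Pb. Setting this equal to demand: 696 - 1.8Pb = 33 + 6Pb, so Pb = 85.
Sellers receive Ps = 85 + 39 = 124; Q' = 696 − 1.8·85 = 543.

Q' = 543; buyers pay £85; sellers receive £124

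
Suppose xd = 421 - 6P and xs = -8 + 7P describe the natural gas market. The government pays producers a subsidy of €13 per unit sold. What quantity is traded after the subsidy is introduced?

Pre-subsidy: 421 - 6P = -8 + 7P gives P* = 33, x* = 223.
With the subsidy, sellers receive Ps = Pb + 13 for each unit, where Pb is the price buyers pay.
Supply in terms of Pb becomes xs = -8 + 7(Pb + 13) = 83 + 7Pb. Setting this equal to demand: 421 - 6Pb = 83 + 7Pb, so Pb = 26.
Sellers receive Ps = 26 + 13 = 39; x' = 421 − 6·26 = 265.

x' = 265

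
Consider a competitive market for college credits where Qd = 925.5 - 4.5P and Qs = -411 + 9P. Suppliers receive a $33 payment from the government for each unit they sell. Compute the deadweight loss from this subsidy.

Pre-subsidy: 925.5 - 4.5P = -411 + 9P gives P* = 99, Q* = 480.
With the subsidy, sellers receive Ps = Pb + 33 for each unit, where Pb is the price buyers pay.
Supply in terms of Pb becomes Qs = -411 + 9(Pb + 33) = -114 + 9Pb. Setting this equal to demand: 925.5 - 4.5Pb = -114 + 9Pb, so Pb = 77.
Sellers receive Ps = 77 + 33 = 110; Q' = 925.5 − 4.5·77 = 579.
The subsidy expands output by 579 − 480 = 99 past the efficient level; on those units the gap between marginal cost and willingness to pay runs from 0 up to 33.
DWL = ½ × 33 × 99 = 1633.5.

Deadweight loss = $1633.5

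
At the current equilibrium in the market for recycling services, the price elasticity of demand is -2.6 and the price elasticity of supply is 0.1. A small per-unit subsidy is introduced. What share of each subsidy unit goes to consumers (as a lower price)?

Consumer share = 1/27

For a small subsidy around the equilibrium, the benefit split depends on the relative slopes, which at a point are proportional to the elasticities.
Buyer share = εs/(εs + |εd|) = 0.1/(0.1 + 2.6) = 1/27; seller share = |εd|/(εs + |εd|) = 26/27.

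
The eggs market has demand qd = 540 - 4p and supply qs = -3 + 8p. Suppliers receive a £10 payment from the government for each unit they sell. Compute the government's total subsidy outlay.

Pre-subsidy: 540 - 4p = -3 + 8p gives p* = 45.25, q* = 359.
With the subsidy, sellers receive ps = pb + 10 for each unit, where pb is the price buyers pay.
Supply in terms of pb becomes qs = -3 + 8(pb + 10) = 77 + 8pb. Setting this equal to demand: 540 - 4pb = 77 + 8pb, so pb = 463/12.
Sellers receive ps = 463/12 + 10 = 583/12; q' = 540 − 4·(463/12) = 1157/3.
Government outlay = subsidy × quantity = 10 × 1157/3 = 11570/3.

Government cost = 11570/3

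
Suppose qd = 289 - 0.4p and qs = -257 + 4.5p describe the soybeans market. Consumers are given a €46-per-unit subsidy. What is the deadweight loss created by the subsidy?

Pre-subsidy: 289 - 0.4p = -257 + 4.5p gives p* = 780/7, q* = 1711/7.
With the rebate, buyers effectively pay pb = ps − 46, where ps is the price sellers receive.
Demand in terms of ps becomes qd = 289 − 0.4(ps − 46) = 307.4 - 0.4ps. Setting this equal to supply: 307.4 - 0.4ps = -257 + 4.5ps, so ps = 5644/49.
Buyers pay pb = 5644/49 − 46 = 3390/49; q' = -257 + 4.5·(5644/49) = 12805/49.
The subsidy expands output by 12805/49 − 1711/7 = 828/49 past the efficient level; on those units the gap between marginal cost and willingness to pay runs from 0 up to 46.
DWL = ½ × 46 × 828/49 = 19044/49.

Deadweight loss = 19044/49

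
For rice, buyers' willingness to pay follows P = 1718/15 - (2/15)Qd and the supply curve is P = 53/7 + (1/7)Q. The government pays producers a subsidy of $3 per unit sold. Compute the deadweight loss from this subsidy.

Deadweight loss = 945/58

Pre-subsidy: 1718/15 - (2/15)Q = 53/7 + (1/7)Q gives Q* = 11231/29 and P* = 1824/29.
With the subsidy, sellers receive Ps = Pb + 3 for each unit, where Pb is the price buyers pay.
On the curves, Pb = 1718/15 - (2/15)Q and Ps = 53/7 + (1/7)Q; the wedge Ps − Pb = 3 gives 53/7 + (1/7)Q − (1718/15 - (2/15)Q) = 3, so Q' = 11546/29.
Then Pb = 1718/15 − (2/15)·(11546/29) = 1782/29 and Ps = 53/7 + (1/7)·(11546/29) = 1869/29.
The subsidy expands output by 11546/29 − 11231/29 = 315/29 past the efficient level; on those units the gap between marginal cost and willingness to pay runs from 0 up to 3.
DWL = ½ × 3 × 315/29 = 945/58.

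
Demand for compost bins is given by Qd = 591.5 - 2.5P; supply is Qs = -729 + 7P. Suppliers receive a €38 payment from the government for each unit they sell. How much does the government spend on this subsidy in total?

Pre-subsidy: 591.5 - 2.5P = -729 + 7P gives P* = 139, Q* = 244.
With the subsidy, sellers receive Ps = Pb + 38 for each unit, where Pb is the price buyers pay.
Supply in terms of Pb becomes Qs = -729 + 7(Pb + 38) = -463 + 7Pb. Setting this equal to demand: 591.5 - 2.5Pb = -463 + 7Pb, so Pb = 111.
Sellers receive Ps = 111 + 38 = 149; Q' = 591.5 − 2.5·111 = 314.
Government outlay = subsidy × quantity = 38 × 314 = 11932.

Government cost = €11932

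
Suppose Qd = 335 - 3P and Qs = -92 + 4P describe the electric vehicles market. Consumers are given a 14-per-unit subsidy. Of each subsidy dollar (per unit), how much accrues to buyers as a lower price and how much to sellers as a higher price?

Pre-subsidy: 335 - 3P = -92 + 4P gives P* = 61, Q* = 152.
With the rebate, buyers effectively pay Pb = Ps − 14, where Ps is the price sellers receive.
Demand in terms of Ps becomes Qd = 335 − 3(Ps − 14) = 377 - 3Ps. Setting this equal to supply: 377 - 3Ps = -92 + 4Ps, so Ps = 67.
Buyers pay Pb = 67 − 14 = 53; Q' = -92 + 4·67 = 176.
Buyers' price falls by P* − Pb = 61 − 53 = 8; sellers' price rises by Ps − P* = 67 − 61 = 6.

Buyers gain 8 per unit; sellers gain 6 per unit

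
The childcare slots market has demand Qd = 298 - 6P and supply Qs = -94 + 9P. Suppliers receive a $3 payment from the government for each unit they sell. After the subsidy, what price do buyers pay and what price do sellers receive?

Buyers pay 73/3; sellers receive 82/3

Pre-subsidy: 298 - 6P = -94 + 9P gives P* = 392/15, Q* = 141.2.
With the subsidy, sellers receive Ps = Pb + 3 for each unit, where Pb is the price buyers pay.
Supply in terms of Pb becomes Qs = -94 + 9(Pb + 3) = -67 + 9Pb. Setting this equal to demand: 298 - 6Pb = -67 + 9Pb, so Pb = 73/3.
Sellers receive Ps = 73/3 + 3 = 82/3; Q' = 298 − 6·(73/3) = 152.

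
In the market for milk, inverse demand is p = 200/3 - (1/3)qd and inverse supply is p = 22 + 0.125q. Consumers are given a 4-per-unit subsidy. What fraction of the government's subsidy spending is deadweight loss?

DWL / government spending = 3/73

Pre-subsidy: 200/3 - (1/3)q = 22 + 0.125q gives q* = 1072/11 and p* = 376/11.
With the rebate, buyers effectively pay pb = ps − 4, where ps is the price sellers receive.
On the curves, pb = 200/3 - (1/3)q and ps = 22 + 0.125q; the wedge ps − pb = 4 gives 22 + 0.125q − (200/3 - (1/3)q) = 4, so q' = 1168/11.
Then pb = 200/3 − (1/3)·(1168/11) = 344/11 and ps = 22 + 0.125·(1168/11) = 388/11.
ΔCS = ½(1072/11 + 1168/11)(376/11 − 344/11) = 35840/121; ΔPS = ½(1072/11 + 1168/11)(388/11 − 376/11) = 13440/121.
Government spending = 4 × 1168/11 = 4672/11.
DWL = ½ × 4 × (1168/11 − 1072/11) = 192/11; fraction = (192/11) / (4672/11) = 3/73.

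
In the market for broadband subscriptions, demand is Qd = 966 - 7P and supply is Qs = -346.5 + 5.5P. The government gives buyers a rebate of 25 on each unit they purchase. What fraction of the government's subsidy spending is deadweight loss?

Pre-subsidy: 966 - 7P = -346.5 + 5.5P gives P* = 105, Q* = 231.
With the rebate, buyers effectively pay Pb = Ps − 25, where Ps is the price sellers receive.
Demand in terms of Ps becomes Qd = 966 − 7(Ps − 25) = 1141 - 7Ps. Setting this equal to supply: 1141 - 7Ps = -346.5 + 5.5Ps, so Ps = 119.
Buyers pay Pb = 119 − 25 = 94; Q' = -346.5 + 5.5·119 = 308.
ΔCS = ½(231 + 308)(105 − 94) = 2964.5; ΔPS = ½(231 + 308)(119 − 105) = 3773.
Government spending = 25 × 308 = 7700.
DWL = ½ × 25 × (308 − 231) = 962.5; fraction = 962.5 / 7700 = 0.125.

DWL / government spending = 0.125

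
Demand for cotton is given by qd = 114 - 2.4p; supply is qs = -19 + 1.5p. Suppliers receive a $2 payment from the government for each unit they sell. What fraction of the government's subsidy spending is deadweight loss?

DWL / government spending = 6/221

Pre-subsidy: 114 - 2.4p = -19 + 1.5p gives p* = 1330/39, q* = 418/13.
With the subsidy, sellers receive ps = pb + 2 for each unit, where pb is the price buyers pay.
Supply in terms of pb becomes qs = -19 + 1.5(pb + 2) = -16 + 1.5pb. Setting this equal to demand: 114 - 2.4pb = -16 + 1.5pb, so pb = 100/3.
Sellers receive ps = 100/3 + 2 = 106/3; q' = 114 − 2.4·(100/3) = 34.
ΔCS = ½(418/13 + 34)(1330/39 − 100/3) = 4300/169; ΔPS = ½(418/13 + 34)(106/3 − 1330/39) = 6880/169.
Government spending = 2 × 34 = 68.
DWL = ½ × 2 × (34 − 418/13) = 24/13; fraction = (24/13) / 68 = 6/221.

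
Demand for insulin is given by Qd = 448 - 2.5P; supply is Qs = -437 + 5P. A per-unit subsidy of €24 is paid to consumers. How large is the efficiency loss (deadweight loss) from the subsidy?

Deadweight loss = €480

Pre-subsidy: 448 - 2.5P = -437 + 5P gives P* = 118, Q* = 153.
With the rebate, buyers effectively pay Pb = Ps − 24, where Ps is the price sellers receive.
Demand in terms of Ps becomes Qd = 448 − 2.5(Ps − 24) = 508 - 2.5Ps. Setting this equal to supply: 508 - 2.5Ps = -437 + 5Ps, so Ps = 126.
Buyers pay Pb = 126 − 24 = 102; Q' = -437 + 5·126 = 193.
The subsidy expands output by 193 − 153 = 40 past the efficient level; on those units the gap between marginal cost and willingness to pay runs from 0 up to 24.
DWL = ½ × 24 × 40 = 480.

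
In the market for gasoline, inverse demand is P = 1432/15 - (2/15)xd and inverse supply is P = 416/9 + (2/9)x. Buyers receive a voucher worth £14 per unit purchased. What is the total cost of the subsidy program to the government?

Government cost = £2490.25

Pre-subsidy: 1432/15 - (2/15)x = 416/9 + (2/9)x gives x* = 138.5 and P* = 77.
With the rebate, buyers effectively pay Pb = Ps − 14, where Ps is the price sellers receive.
On the curves, Pb = 1432/15 - (2/15)x and Ps = 416/9 + (2/9)x; the wedge Ps − Pb = 14 gives 416/9 + (2/9)x − (1432/15 - (2/15)x) = 14, so x' = 177.875.
Then Pb = 1432/15 − (2/15)·177.875 = 71.75 and Ps = 416/9 + (2/9)·177.875 = 85.75.
Government outlay = subsidy × quantity = 14 × 177.875 = 2490.25.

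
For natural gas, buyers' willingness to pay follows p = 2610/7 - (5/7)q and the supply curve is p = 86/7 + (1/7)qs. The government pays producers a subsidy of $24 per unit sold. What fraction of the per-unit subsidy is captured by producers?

Pre-subsidy: 2610/7 - (5/7)q = 86/7 + (1/7)q gives q* = 1262/3 and p* = 1520/21.
With the subsidy, sellers receive ps = pb + 24 for each unit, where pb is the price buyers pay.
On the curves, pb = 2610/7 - (5/7)q and ps = 86/7 + (1/7)q; the wedge ps − pb = 24 gives 86/7 + (1/7)q − (2610/7 - (5/7)q) = 24, so q' = 1346/3.
Then pb = 2610/7 − (5/7)·(1346/3) = 1100/21 and ps = 86/7 + (1/7)·(1346/3) = 1604/21.
Buyers' price falls by p* − pb = 1520/21 − 1100/21 = 20; sellers' price rises by ps − p* = 1604/21 − 1520/21 = 4.
So producers capture 4/24 = 1/6 of each unit of subsidy.

Producer share = 1/6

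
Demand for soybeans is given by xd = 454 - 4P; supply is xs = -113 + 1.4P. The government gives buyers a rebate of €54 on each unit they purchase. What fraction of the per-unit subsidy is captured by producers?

Producer share = 20/27

Pre-subsidy: 454 - 4P = -113 + 1.4P gives P* = 105, x* = 34.
With the rebate, buyers effectively pay Pb = Ps − 54, where Ps is the price sellers receive.
Demand in terms of Ps becomes xd = 454 − 4(Ps − 54) = 670 - 4Ps. Setting this equal to supply: 670 - 4Ps = -113 + 1.4Ps, so Ps = 145.
Buyers pay Pb = 145 − 54 = 91; x' = -113 + 1.4·145 = 90.
Buyers' price falls by P* − Pb = 105 − 91 = 14; sellers' price rises by Ps − P* = 145 − 105 = 40.
So producers capture 40/54 = 20/27 of each unit of subsidy.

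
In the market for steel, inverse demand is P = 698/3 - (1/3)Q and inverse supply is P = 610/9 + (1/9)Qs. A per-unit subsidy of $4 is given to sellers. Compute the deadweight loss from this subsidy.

Pre-subsidy: 698/3 - (1/3)Q = 610/9 + (1/9)Q gives Q* = 371 and P* = 109.
With the subsidy, sellers receive Ps = Pb + 4 for each unit, where Pb is the price buyers pay.
On the curves, Pb = 698/3 - (1/3)Q and Ps = 610/9 + (1/9)Q; the wedge Ps − Pb = 4 gives 610/9 + (1/9)Q − (698/3 - (1/3)Q) = 4, so Q' = 380.
Then Pb = 698/3 − (1/3)·380 = 106 and Ps = 610/9 + (1/9)·380 = 110.
The subsidy expands output by 380 − 371 = 9 past the efficient level; on those units the gap between marginal cost and willingness to pay runs from 0 up to 4.
DWL = ½ × 4 × 9 = 18.

Deadweight loss = $18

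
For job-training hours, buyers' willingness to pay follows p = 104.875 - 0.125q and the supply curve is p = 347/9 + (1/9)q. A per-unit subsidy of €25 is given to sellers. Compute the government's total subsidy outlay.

Government cost = 164375/17

Pre-subsidy: 104.875 - 0.125q = 347/9 + (1/9)q gives q* = 4775/17 and p* = 1186/17.
With the subsidy, sellers receive ps = pb + 25 for each unit, where pb is the price buyers pay.
On the curves, pb = 104.875 - 0.125q and ps = 347/9 + (1/9)q; the wedge ps − pb = 25 gives 347/9 + (1/9)q − (104.875 - 0.125q) = 25, so q' = 6575/17.
Then pb = 104.875 − 0.125·(6575/17) = 961/17 and ps = 347/9 + (1/9)·(6575/17) = 1386/17.
Government outlay = subsidy × quantity = 25 × 6575/17 = 164375/17.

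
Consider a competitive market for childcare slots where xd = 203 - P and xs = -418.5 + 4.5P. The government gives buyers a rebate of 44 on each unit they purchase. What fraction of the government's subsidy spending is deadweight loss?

Pre-subsidy: 203 - P = -418.5 + 4.5P gives P* = 113, x* = 90.
With the rebate, buyers effectively pay Pb = Ps − 44, where Ps is the price sellers receive.
Demand in terms of Ps becomes xd = 203 − 1(Ps − 44) = 247 - Ps. Setting this equal to supply: 247 - Ps = -418.5 + 4.5Ps, so Ps = 121.
Buyers pay Pb = 121 − 44 = 77; x' = -418.5 + 4.5·121 = 126.
ΔCS = ½(90 + 126)(113 − 77) = 3888; ΔPS = ½(90 + 126)(121 − 113) = 864.
Government spending = 44 × 126 = 5544.
DWL = ½ × 44 × (126 − 90) = 792; fraction = 792 / 5544 = 1/7.

DWL / government spending = 1/7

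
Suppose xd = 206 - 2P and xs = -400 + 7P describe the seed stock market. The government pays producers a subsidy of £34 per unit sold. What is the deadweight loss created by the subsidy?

Deadweight loss = 8092/9

Pre-subsidy: 206 - 2P = -400 + 7P gives P* = 202/3, x* = 214/3.
With the subsidy, sellers receive Ps = Pb + 34 for each unit, where Pb is the price buyers pay.
Supply in terms of Pb becomes xs = -400 + 7(Pb + 34) = -162 + 7Pb. Setting this equal to demand: 206 - 2Pb = -162 + 7Pb, so Pb = 368/9.
Sellers receive Ps = 368/9 + 34 = 674/9; x' = 206 − 2·(368/9) = 1118/9.
The subsidy expands output by 1118/9 − 214/3 = 476/9 past the efficient level; on those units the gap between marginal cost and willingness to pay runs from 0 up to 34.
DWL = ½ × 34 × 476/9 = 8092/9.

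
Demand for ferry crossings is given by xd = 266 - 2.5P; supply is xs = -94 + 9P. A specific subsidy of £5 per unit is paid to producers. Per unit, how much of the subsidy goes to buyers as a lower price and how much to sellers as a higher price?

Buyers gain 90/23 per unit; sellers gain 25/23 per unit

Pre-subsidy: 266 - 2.5P = -94 + 9P gives P* = 720/23, x* = 4318/23.
With the subsidy, sellers receive Ps = Pb + 5 for each unit, where Pb is the price buyers pay.
Supply in terms of Pb becomes xs = -94 + 9(Pb + 5) = -49 + 9Pb. Setting this equal to demand: 266 - 2.5Pb = -49 + 9Pb, so Pb = 630/23.
Sellers receive Ps = 630/23 + 5 = 745/23; x' = 266 − 2.5·(630/23) = 4543/23.
Buyers' price falls by P* − Pb = 720/23 − 630/23 = 90/23; sellers' price rises by Ps − P* = 745/23 − 720/23 = 25/23.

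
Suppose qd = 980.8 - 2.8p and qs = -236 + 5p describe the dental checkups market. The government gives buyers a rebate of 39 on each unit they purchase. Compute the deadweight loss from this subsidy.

Deadweight loss = 1365

Pre-subsidy: 980.8 - 2.8p = -236 + 5p gives p* = 156, q* = 544.
With the rebate, buyers effectively pay pb = ps − 39, where ps is the price sellers receive.
Demand in terms of ps becomes qd = 980.8 − 2.8(ps − 39) = 1090 - 2.8ps. Setting this equal to supply: 1090 - 2.8ps = -236 + 5ps, so ps = 170.
Buyers pay pb = 170 − 39 = 131; q' = -236 + 5·170 = 614.
The subsidy expands output by 614 − 544 = 70 past the efficient level; on those units the gap between marginal cost and willingness to pay runs from 0 up to 39.
DWL = ½ × 39 × 70 = 1365.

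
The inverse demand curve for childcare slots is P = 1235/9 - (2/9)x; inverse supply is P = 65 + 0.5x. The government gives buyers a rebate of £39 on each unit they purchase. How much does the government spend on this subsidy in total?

Government cost = £6006

Pre-subsidy: 1235/9 - (2/9)x = 65 + 0.5x gives x* = 100 and P* = 115.
With the rebate, buyers effectively pay Pb = Ps − 39, where Ps is the price sellers receive.
On the curves, Pb = 1235/9 - (2/9)x and Ps = 65 + 0.5x; the wedge Ps − Pb = 39 gives 65 + 0.5x − (1235/9 - (2/9)x) = 39, so x' = 154.
Then Pb = 1235/9 − (2/9)·154 = 103 and Ps = 65 + 0.5·154 = 142.
Government outlay = subsidy × quantity = 39 × 154 = 6006.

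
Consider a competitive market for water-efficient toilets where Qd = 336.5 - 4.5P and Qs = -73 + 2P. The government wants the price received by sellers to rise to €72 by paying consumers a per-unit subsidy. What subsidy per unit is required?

Required subsidy s = €13 per unit

At a seller price of 72, quantity supplied is -73 + 2·72 = 71.
Buyers absorb 71 only when they pay Pb with 336.5 − 4.5·Pb = 71, i.e. Pb = 59.
s = Ps − Pb = 72 − 59 = 13.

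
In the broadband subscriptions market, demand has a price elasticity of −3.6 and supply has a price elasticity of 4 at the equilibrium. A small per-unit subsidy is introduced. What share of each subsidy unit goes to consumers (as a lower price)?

For a small subsidy around the equilibrium, the benefit split depends on the relative slopes, which at a point are proportional to the elasticities.
Buyer share = εs/(εs + |εd|) = 4/(4 + 3.6) = 10/19; seller share = |εd|/(εs + |εd|) = 9/19.

Consumer share = 10/19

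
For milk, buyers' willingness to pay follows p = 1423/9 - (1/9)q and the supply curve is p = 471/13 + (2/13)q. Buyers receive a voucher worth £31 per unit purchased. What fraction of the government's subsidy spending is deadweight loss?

DWL / government spending = 117/1154

Pre-subsidy: 1423/9 - (1/9)q = 471/13 + (2/13)q gives q* = 460 and p* = 107.
With the rebate, buyers effectively pay pb = ps − 31, where ps is the price sellers receive.
On the curves, pb = 1423/9 - (1/9)q and ps = 471/13 + (2/13)q; the wedge ps − pb = 31 gives 471/13 + (2/13)q − (1423/9 - (1/9)q) = 31, so q' = 577.
Then pb = 1423/9 − (1/9)·577 = 94 and ps = 471/13 + (2/13)·577 = 125.
ΔCS = ½(460 + 577)(107 − 94) = 6740.5; ΔPS = ½(460 + 577)(125 − 107) = 9333.
Government spending = 31 × 577 = 17887.
DWL = ½ × 31 × (577 − 460) = 1813.5; fraction = 1813.5 / 17887 = 117/1154.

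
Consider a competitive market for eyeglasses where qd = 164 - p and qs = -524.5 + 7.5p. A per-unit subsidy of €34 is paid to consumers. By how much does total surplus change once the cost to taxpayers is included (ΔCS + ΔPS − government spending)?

Net change in total surplus = -€510

Pre-subsidy: 164 - p = -524.5 + 7.5p gives p* = 81, q* = 83.
With the rebate, buyers effectively pay pb = ps − 34, where ps is the price sellers receive.
Demand in terms of ps becomes qd = 164 − 1(ps − 34) = 198 - ps. Setting this equal to supply: 198 - ps = -524.5 + 7.5ps, so ps = 85.
Buyers pay pb = 85 − 34 = 51; q' = -524.5 + 7.5·85 = 113.
ΔCS = ½(83 + 113)(81 − 51) = 2940; ΔPS = ½(83 + 113)(85 − 81) = 392.
Government spending = 34 × 113 = 3842.
Net change = 2940 + 392 − 3842 = -510. The loss equals the DWL triangle ½·34·30.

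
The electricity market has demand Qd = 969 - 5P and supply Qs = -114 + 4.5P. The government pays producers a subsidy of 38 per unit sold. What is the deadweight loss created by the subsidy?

Deadweight loss = 1710

Pre-subsidy: 969 - 5P = -114 + 4.5P gives P* = 114, Q* = 399.
With the subsidy, sellers receive Ps = Pb + 38 for each unit, where Pb is the price buyers pay.
Supply in terms of Pb becomes Qs = -114 + 4.5(Pb + 38) = 57 + 4.5Pb. Setting this equal to demand: 969 - 5Pb = 57 + 4.5Pb, so Pb = 96.
Sellers receive Ps = 96 + 38 = 134; Q' = 969 − 5·96 = 489.
The subsidy expands output by 489 − 399 = 90 past the efficient level; on those units the gap between marginal cost and willingness to pay runs from 0 up to 38.
DWL = ½ × 38 × 90 = 1710.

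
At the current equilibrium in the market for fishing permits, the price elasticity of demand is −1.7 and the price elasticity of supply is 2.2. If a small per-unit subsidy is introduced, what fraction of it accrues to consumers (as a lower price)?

For a small subsidy around the equilibrium, the benefit split depends on the relative slopes, which at a point are proportional to the elasticities.
Buyer share = εs/(εs + |εd|) = 2.2/(2.2 + 1.7) = 22/39; seller share = |εd|/(εs + |εd|) = 17/39.

Consumer share = 22/39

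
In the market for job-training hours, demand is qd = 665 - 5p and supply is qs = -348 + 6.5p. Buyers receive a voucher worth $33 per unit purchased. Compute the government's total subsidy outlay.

Government cost = 241230/23

Pre-subsidy: 665 - 5p = -348 + 6.5p gives p* = 2026/23, q* = 5165/23.
With the rebate, buyers effectively pay pb = ps − 33, where ps is the price sellers receive.
Demand in terms of ps becomes qd = 665 − 5(ps − 33) = 830 - 5ps. Setting this equal to supply: 830 - 5ps = -348 + 6.5ps, so ps = 2356/23.
Buyers pay pb = 2356/23 − 33 = 1597/23; q' = -348 + 6.5·(2356/23) = 7310/23.
Government outlay = subsidy × quantity = 33 × 7310/23 = 241230/23.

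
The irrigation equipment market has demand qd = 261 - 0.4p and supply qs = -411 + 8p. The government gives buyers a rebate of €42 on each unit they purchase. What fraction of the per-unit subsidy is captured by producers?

Pre-subsidy: 261 - 0.4p = -411 + 8p gives p* = 80, q* = 229.
With the rebate, buyers effectively pay pb = ps − 42, where ps is the price sellers receive.
Demand in terms of ps becomes qd = 261 − 0.4(ps − 42) = 277.8 - 0.4ps. Setting this equal to supply: 277.8 - 0.4ps = -411 + 8ps, so ps = 82.
Buyers pay pb = 82 − 42 = 40; q' = -411 + 8·82 = 245.
Buyers' price falls by p* − pb = 80 − 40 = 40; sellers' price rises by ps − p* = 82 − 80 = 2.
So producers capture 2/42 = 1/21 of each unit of subsidy.

Producer share = 1/21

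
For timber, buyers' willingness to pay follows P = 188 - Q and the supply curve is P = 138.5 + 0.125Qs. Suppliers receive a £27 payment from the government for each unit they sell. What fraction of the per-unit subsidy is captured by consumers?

Pre-subsidy: 188 - Q = 138.5 + 0.125Q gives Q* = 44 and P* = 144.
With the subsidy, sellers receive Ps = Pb + 27 for each unit, where Pb is the price buyers pay.
On the curves, Pb = 188 - Q and Ps = 138.5 + 0.125Q; the wedge Ps − Pb = 27 gives 138.5 + 0.125Q − (188 - Q) = 27, so Q' = 68.
Then Pb = 188 − 1·68 = 120 and Ps = 138.5 + 0.125·68 = 147.
Buyers' price falls by P* − Pb = 144 − 120 = 24; sellers' price rises by Ps − P* = 147 − 144 = 3.
So consumers capture 24/27 = 8/9 of each unit of subsidy.

Consumer share = 8/9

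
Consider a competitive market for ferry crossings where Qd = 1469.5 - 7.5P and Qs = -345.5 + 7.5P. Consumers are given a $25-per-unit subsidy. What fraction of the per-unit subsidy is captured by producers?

Producer share = 0.5

Pre-subsidy: 1469.5 - 7.5P = -345.5 + 7.5P gives P* = 121, Q* = 562.
With the rebate, buyers effectively pay Pb = Ps − 25, where Ps is the price sellers receive.
Demand in terms of Ps becomes Qd = 1469.5 − 7.5(Ps − 25) = 1657 - 7.5Ps. Setting this equal to supply: 1657 - 7.5Ps = -345.5 + 7.5Ps, so Ps = 133.5.
Buyers pay Pb = 133.5 − 25 = 108.5; Q' = -345.5 + 7.5·133.5 = 655.75.
Buyers' price falls by P* − Pb = 121 − 108.5 = 12.5; sellers' price rises by Ps − P* = 133.5 − 121 = 12.5.
So producers capture 12.5/25 = 0.5 of each unit of subsidy.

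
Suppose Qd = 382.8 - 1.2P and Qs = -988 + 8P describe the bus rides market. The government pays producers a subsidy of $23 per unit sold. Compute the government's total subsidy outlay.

Pre-subsidy: 382.8 - 1.2P = -988 + 8P gives P* = 149, Q* = 204.
With the subsidy, sellers receive Ps = Pb + 23 for each unit, where Pb is the price buyers pay.
Supply in terms of Pb becomes Qs = -988 + 8(Pb + 23) = -804 + 8Pb. Setting this equal to demand: 382.8 - 1.2Pb = -804 + 8Pb, so Pb = 129.
Sellers receive Ps = 129 + 23 = 152; Q' = 382.8 − 1.2·129 = 228.
Government outlay = subsidy × quantity = 23 × 228 = 5244.

Government cost = $5244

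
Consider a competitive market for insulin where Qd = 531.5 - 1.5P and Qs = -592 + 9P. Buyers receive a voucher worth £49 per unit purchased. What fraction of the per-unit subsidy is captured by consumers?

Pre-subsidy: 531.5 - 1.5P = -592 + 9P gives P* = 107, Q* = 371.
With the rebate, buyers effectively pay Pb = Ps − 49, where Ps is the price sellers receive.
Demand in terms of Ps becomes Qd = 531.5 − 1.5(Ps − 49) = 605 - 1.5Ps. Setting this equal to supply: 605 - 1.5Ps = -592 + 9Ps, so Ps = 114.
Buyers pay Pb = 114 − 49 = 65; Q' = -592 + 9·114 = 434.
Buyers' price falls by P* − Pb = 107 − 65 = 42; sellers' price rises by Ps − P* = 114 − 107 = 7.
So consumers capture 42/49 = 6/7 of each unit of subsidy.

Consumer share = 6/7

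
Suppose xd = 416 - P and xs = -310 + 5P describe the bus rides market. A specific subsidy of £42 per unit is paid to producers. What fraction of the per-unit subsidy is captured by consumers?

Consumer share = 5/6

Pre-subsidy: 416 - P = -310 + 5P gives P* = 121, x* = 295.
With the subsidy, sellers receive Ps = Pb + 42 for each unit, where Pb is the price buyers pay.
Supply in terms of Pb becomes xs = -310 + 5(Pb + 42) = -100 + 5Pb. Setting this equal to demand: 416 - Pb = -100 + 5Pb, so Pb = 86.
Sellers receive Ps = 86 + 42 = 128; x' = 416 − 1·86 = 330.
Buyers' price falls by P* − Pb = 121 − 86 = 35; sellers' price rises by Ps − P* = 128 − 121 = 7.
So consumers capture 35/42 = 5/6 of each unit of subsidy.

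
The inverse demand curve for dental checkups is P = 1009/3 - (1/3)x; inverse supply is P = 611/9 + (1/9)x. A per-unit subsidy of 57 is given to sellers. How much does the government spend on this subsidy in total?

Government cost = 41738.25

Pre-subsidy: 1009/3 - (1/3)x = 611/9 + (1/9)x gives x* = 604 and P* = 135.
With the subsidy, sellers receive Ps = Pb + 57 for each unit, where Pb is the price buyers pay.
On the curves, Pb = 1009/3 - (1/3)x and Ps = 611/9 + (1/9)x; the wedge Ps − Pb = 57 gives 611/9 + (1/9)x − (1009/3 - (1/3)x) = 57, so x' = 732.25.
Then Pb = 1009/3 − (1/3)·732.25 = 92.25 and Ps = 611/9 + (1/9)·732.25 = 149.25.
Government outlay = subsidy × quantity = 57 × 732.25 = 41738.25.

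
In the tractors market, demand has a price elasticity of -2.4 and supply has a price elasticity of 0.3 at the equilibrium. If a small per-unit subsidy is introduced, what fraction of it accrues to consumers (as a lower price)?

For a small subsidy around the equilibrium, the benefit split depends on the relative slopes, which at a point are proportional to the elasticities.
Buyer share = εs/(εs + |εd|) = 0.3/(0.3 + 2.4) = 1/9; seller share = |εd|/(εs + |εd|) = 8/9.

Consumer share = 1/9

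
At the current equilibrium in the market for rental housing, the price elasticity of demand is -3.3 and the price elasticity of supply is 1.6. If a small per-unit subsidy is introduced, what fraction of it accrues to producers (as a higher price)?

Producer share = 33/49

For a small subsidy around the equilibrium, the benefit split depends on the relative slopes, which at a point are proportional to the elasticities.
Buyer share = εs/(εs + |εd|) = 1.6/(1.6 + 3.3) = 16/49; seller share = |εd|/(εs + |εd|) = 33/49.
So producers capture 33/49 of the subsidy.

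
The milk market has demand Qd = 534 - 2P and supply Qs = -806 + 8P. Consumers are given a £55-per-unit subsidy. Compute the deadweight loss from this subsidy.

Pre-subsidy: 534 - 2P = -806 + 8P gives P* = 134, Q* = 266.
With the rebate, buyers effectively pay Pb = Ps − 55, where Ps is the price sellers receive.
Demand in terms of Ps becomes Qd = 534 − 2(Ps − 55) = 644 - 2Ps. Setting this equal to supply: 644 - 2Ps = -806 + 8Ps, so Ps = 145.
Buyers pay Pb = 145 − 55 = 90; Q' = -806 + 8·145 = 354.
The subsidy expands output by 354 − 266 = 88 past the efficient level; on those units the gap between marginal cost and willingness to pay runs from 0 up to 55.
DWL = ½ × 55 × 88 = 2420.

Deadweight loss = £2420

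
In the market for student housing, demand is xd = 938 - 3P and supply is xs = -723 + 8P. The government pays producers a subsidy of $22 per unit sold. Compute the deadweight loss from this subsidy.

Deadweight loss = $528

Pre-subsidy: 938 - 3P = -723 + 8P gives P* = 151, x* = 485.
With the subsidy, sellers receive Ps = Pb + 22 for each unit, where Pb is the price buyers pay.
Supply in terms of Pb becomes xs = -723 + 8(Pb + 22) = -547 + 8Pb. Setting this equal to demand: 938 - 3Pb = -547 + 8Pb, so Pb = 135.
Sellers receive Ps = 135 + 22 = 157; x' = 938 − 3·135 = 533.
The subsidy expands output by 533 − 485 = 48 past the efficient level; on those units the gap between marginal cost and willingness to pay runs from 0 up to 22.
DWL = ½ × 22 × 48 = 528.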